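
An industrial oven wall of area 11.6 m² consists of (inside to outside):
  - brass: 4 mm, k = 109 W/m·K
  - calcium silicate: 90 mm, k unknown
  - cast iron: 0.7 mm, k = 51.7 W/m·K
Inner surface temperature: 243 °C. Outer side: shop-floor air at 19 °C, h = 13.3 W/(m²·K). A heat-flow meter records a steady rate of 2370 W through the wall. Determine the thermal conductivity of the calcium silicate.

k ≈ 0.0881 W/(m·K)

Using the resistance-network approach (series):
R_brass = L/(kA) = 0.004/(109×11.6) = 3.164×10^-6 K/W
R_cast iron = L/(kA) = 0.0007/(51.7×11.6) = 1.167×10^-6 K/W
R_outer film = 1/(h_o·A) = 1/(13.3×11.6) = 0.006482 K/W
Sum of known resistances R_other = 0.006486 K/W
Total R = ΔT/Q = 224/2370 = 0.09451 K/W
R_calcium silicate = R_total − R_other = 0.08803 K/W
k = L/(R·A) = 0.09/(0.08803×11.6)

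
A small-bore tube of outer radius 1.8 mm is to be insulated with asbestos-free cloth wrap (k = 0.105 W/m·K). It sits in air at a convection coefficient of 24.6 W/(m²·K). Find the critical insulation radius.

For a cylinder r_cr = k/h = 0.105/24.6
r_cr = 4.27 mm; since the bare radius (1.8 mm) is below r_cr, adding a thin layer of insulation will *increase* heat loss.

r_cr ≈ 4.27 mm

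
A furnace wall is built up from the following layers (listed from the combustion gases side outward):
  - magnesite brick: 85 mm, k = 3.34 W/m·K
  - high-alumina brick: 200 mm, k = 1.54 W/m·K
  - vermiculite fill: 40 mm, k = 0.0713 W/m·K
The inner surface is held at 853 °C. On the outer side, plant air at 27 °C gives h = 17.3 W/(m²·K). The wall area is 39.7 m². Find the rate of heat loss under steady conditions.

Model the wall as resistances in series:
R_magnesite brick = L/(kA) = 0.085/(3.34×39.7) = 6.41×10^-4 K/W
R_high-alumina brick = L/(kA) = 0.2/(1.54×39.7) = 0.003271 K/W
R_vermiculite fill = L/(kA) = 0.04/(0.0713×39.7) = 0.01413 K/W
R_outer film = 1/(h_o·A) = 1/(17.3×39.7) = 0.001456 K/W
R_total = 0.0195 K/W
Q = ΔT / R_total = 826 / 0.0195

Q ≈ 42400 W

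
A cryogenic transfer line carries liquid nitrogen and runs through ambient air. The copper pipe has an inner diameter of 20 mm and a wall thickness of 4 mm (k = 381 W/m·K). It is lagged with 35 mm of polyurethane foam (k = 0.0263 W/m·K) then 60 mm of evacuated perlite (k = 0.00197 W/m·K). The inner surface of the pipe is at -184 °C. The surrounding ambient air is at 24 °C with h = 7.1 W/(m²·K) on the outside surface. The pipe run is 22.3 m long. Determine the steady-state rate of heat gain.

Q ≈ 64.1 W

For a radial system each layer contributes R = ln(r_out/r_in)/(2πkL); films add R = 1/(hA).
R_copper pipe wall = ln(14/10)/(2π×381×22.3) = 6.303×10^-6 K/W
R_polyurethane foam = ln(49/14)/(2π×0.0263×22.3) = 0.34 K/W
R_evacuated perlite = ln(109/49)/(2π×0.00197×22.3) = 2.897 K/W
R_outer film = 1/(h_o·2πr_oL) = 1/(7.1×2π×0.109×22.3) = 0.009222 K/W
R_total = 3.246 K/W
Q = ΔT/R_total = 208/3.246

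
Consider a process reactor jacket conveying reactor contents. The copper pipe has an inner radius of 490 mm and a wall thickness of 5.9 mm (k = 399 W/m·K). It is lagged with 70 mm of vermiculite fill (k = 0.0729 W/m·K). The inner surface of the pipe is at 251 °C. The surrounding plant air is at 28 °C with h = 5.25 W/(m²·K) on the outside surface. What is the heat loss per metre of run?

q′ ≈ 652 W/m

Radial resistances (cylindrical: R_cond = ln(r_o/r_i)/(2πkL), R_conv = 1/(h·2πrL)):
R_copper pipe wall = ln(495.9/490)/(2π×399×1) = 4.774×10^-6 K/W
R_vermiculite fill = ln(565.9/495.9)/(2π×0.0729×1) = 0.2883 K/W
R_outer film = 1/(h_o·2πr_oL) = 1/(5.25×2π×0.5659×1) = 0.05357 K/W
R_total = 0.3419 K/W
Q = ΔT/R_total = 223/0.3419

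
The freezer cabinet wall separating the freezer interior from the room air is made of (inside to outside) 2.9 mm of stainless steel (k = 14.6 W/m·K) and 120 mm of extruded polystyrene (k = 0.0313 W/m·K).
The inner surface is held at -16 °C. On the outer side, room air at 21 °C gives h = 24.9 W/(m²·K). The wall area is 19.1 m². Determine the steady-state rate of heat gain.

Q ≈ 182 W

Treating each layer as a thermal resistance in series:
R_stainless steel = L/(kA) = 0.0029/(14.6×19.1) = 1.04×10^-5 K/W
R_extruded polystyrene = L/(kA) = 0.12/(0.0313×19.1) = 0.2007 K/W
R_outer film = 1/(h_o·A) = 1/(24.9×19.1) = 0.002103 K/W
R_total = 0.2028 K/W
Q = ΔT / R_total = 37 / 0.2028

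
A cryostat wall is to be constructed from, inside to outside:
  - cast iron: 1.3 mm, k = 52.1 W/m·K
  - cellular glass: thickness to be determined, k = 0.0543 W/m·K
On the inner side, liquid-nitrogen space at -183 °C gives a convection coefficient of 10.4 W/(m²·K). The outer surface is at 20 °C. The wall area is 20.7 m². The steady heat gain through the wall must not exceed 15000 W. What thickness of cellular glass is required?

L ≈ 9.99 mm

Thermal resistances in series:
R_inner film = 1/(h_i·A) = 1/(10.4×20.7) = 0.004645 K/W
R_cast iron = L/(kA) = 0.0013/(52.1×20.7) = 1.205×10^-6 K/W
Sum of the known resistances R_other = 0.004646 K/W
Required total resistance R_tot = ΔT/Q_allow = 203/15000 = 0.01353 K/W
R_cellular glass = R_tot − R_other = 0.008887 K/W
L = R·k·A = 0.008887×0.0543×20.7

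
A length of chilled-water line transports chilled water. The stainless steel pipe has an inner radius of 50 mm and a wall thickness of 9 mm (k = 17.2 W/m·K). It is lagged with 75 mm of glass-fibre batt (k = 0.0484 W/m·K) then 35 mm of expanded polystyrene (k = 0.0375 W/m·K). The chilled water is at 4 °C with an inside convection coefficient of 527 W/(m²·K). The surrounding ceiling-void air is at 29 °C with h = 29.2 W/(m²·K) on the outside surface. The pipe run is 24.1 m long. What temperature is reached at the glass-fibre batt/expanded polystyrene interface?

T ≈ 22.2 °C

Cylindrical conduction, so R = ln(r₂/r₁)/(2πkL) per layer, in series:
R_inner film = 1/(h_i·2πr₁L) = 1/(527×2π×0.05×24.1) = 2.506×10^-4 K/W
R_stainless steel pipe wall = ln(59/50)/(2π×17.2×24.1) = 6.355×10^-5 K/W
R_glass-fibre batt = ln(134/59)/(2π×0.0484×24.1) = 0.1119 K/W
R_expanded polystyrene = ln(169/134)/(2π×0.0375×24.1) = 0.04087 K/W
R_outer film = 1/(h_o·2πr_oL) = 1/(29.2×2π×0.169×24.1) = 0.001338 K/W
R_total = 0.1544 K/W
Q = ΔT/R_total = 25/0.1544
Q = 162 W
T_interface = T_inner + Q·ΣR(inner→interface) = 4 + 162×0.1122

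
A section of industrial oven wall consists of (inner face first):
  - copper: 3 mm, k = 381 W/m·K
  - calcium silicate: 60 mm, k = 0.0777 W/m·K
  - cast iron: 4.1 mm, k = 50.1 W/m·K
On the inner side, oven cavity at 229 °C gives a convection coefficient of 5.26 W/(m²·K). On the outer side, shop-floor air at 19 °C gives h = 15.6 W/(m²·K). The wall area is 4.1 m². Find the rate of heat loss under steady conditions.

Treating each layer as a thermal resistance in series:
R_inner film = 1/(h_i·A) = 1/(5.26×4.1) = 0.04637 K/W
R_copper = L/(kA) = 0.003/(381×4.1) = 1.92×10^-6 K/W
R_calcium silicate = L/(kA) = 0.06/(0.0777×4.1) = 0.1883 K/W
R_cast iron = L/(kA) = 0.0041/(50.1×4.1) = 1.996×10^-5 K/W
R_outer film = 1/(h_o·A) = 1/(15.6×4.1) = 0.01563 K/W
R_total = 0.2504 K/W
Q = ΔT / R_total = 210 / 0.2504

Q ≈ 839 W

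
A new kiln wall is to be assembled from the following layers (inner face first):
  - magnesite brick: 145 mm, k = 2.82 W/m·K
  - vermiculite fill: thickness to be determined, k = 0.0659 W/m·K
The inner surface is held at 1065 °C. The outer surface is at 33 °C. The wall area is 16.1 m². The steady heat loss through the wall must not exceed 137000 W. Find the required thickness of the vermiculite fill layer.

Using the resistance-network approach (series):
R_magnesite brick = L/(kA) = 0.145/(2.82×16.1) = 0.003194 K/W
Sum of the known resistances R_other = 0.003194 K/W
Required total resistance R_tot = ΔT/Q_allow = 1032/137000 = 0.007533 K/W
R_vermiculite fill = R_tot − R_other = 0.004339 K/W
L = R·k·A = 0.004339×0.0659×16.1

L ≈ 4.6 mm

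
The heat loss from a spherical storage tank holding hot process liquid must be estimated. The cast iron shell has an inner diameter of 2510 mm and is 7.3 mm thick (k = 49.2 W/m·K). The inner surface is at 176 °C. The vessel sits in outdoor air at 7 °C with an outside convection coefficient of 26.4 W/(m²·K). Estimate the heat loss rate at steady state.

Radial (spherical) resistances in series:
R_cast iron shell = (1/1.255 − 1/1.2623)/(4π×49.2) = 7.453×10^-6 K/W
R_outer film = 1/(h·4πr_o²) = 1/(26.4×4π×1.2623²) = 0.001892 K/W
R_total = 0.001899 K/W
Q = ΔT/R_total = 169/0.001899

Q ≈ 89000 W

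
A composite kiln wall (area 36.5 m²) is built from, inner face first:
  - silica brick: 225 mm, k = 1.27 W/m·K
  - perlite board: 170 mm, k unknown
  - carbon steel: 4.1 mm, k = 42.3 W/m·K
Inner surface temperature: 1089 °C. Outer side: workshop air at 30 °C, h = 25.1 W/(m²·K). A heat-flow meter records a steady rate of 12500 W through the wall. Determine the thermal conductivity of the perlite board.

k ≈ 0.0591 W/(m·K)

Using the resistance-network approach (series):
R_silica brick = L/(kA) = 0.225/(1.27×36.5) = 0.004854 K/W
R_carbon steel = L/(kA) = 0.0041/(42.3×36.5) = 2.656×10^-6 K/W
R_outer film = 1/(h_o·A) = 1/(25.1×36.5) = 0.001092 K/W
Sum of known resistances R_other = 0.005948 K/W
Total R = ΔT/Q = 1059/12500 = 0.08472 K/W
R_perlite board = R_total − R_other = 0.07877 K/W
k = L/(R·A) = 0.17/(0.07877×36.5)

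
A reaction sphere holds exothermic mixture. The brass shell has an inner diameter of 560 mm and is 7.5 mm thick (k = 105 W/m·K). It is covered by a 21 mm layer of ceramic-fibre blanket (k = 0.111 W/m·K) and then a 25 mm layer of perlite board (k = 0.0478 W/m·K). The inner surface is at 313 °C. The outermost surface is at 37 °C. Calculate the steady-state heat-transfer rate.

Spherical conduction: R = (1/r_in − 1/r_out)/(4πk) per layer; series-sum.
R_brass shell = (1/0.28 − 1/0.2875)/(4π×105) = 7.061×10^-5 K/W
R_ceramic-fibre blanket = (1/0.2875 − 1/0.3085)/(4π×0.111) = 0.1697 K/W
R_perlite board = (1/0.3085 − 1/0.3335)/(4π×0.0478) = 0.4045 K/W
R_total = 0.5743 K/W
Q = ΔT/R_total = 276/0.5743

Q ≈ 481 W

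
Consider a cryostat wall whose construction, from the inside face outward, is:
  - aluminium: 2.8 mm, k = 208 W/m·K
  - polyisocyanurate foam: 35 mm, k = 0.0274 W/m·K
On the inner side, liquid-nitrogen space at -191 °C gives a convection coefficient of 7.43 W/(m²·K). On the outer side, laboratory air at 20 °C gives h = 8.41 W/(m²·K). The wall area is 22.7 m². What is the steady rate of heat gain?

Model the wall as resistances in series:
R_inner film = 1/(h_i·A) = 1/(7.43×22.7) = 0.005929 K/W
R_aluminium = L/(kA) = 0.0028/(208×22.7) = 5.93×10^-7 K/W
R_polyisocyanurate foam = L/(kA) = 0.035/(0.0274×22.7) = 0.05627 K/W
R_outer film = 1/(h_o·A) = 1/(8.41×22.7) = 0.005238 K/W
R_total = 0.06744 K/W
Q = ΔT / R_total = 211 / 0.06744

Q ≈ 3130 W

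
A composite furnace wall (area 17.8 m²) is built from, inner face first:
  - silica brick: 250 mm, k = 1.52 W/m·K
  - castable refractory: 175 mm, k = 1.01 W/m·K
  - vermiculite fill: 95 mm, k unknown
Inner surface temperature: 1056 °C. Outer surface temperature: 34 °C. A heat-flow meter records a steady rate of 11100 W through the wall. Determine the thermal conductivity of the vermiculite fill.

Treating each layer as a thermal resistance in series:
R_silica brick = L/(kA) = 0.25/(1.52×17.8) = 0.00924 K/W
R_castable refractory = L/(kA) = 0.175/(1.01×17.8) = 0.009734 K/W
Sum of known resistances R_other = 0.01897 K/W
Total R = ΔT/Q = 1022/11100 = 0.09207 K/W
R_vermiculite fill = R_total − R_other = 0.0731 K/W
k = L/(R·A) = 0.095/(0.0731×17.8)

k ≈ 0.073 W/(m·K)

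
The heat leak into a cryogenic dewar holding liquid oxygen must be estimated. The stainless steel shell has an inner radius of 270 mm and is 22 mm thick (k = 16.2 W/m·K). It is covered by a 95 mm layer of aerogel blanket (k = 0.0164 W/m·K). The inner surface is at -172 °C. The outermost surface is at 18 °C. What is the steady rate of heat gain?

Q ≈ 46.6 W

Radial (spherical) resistances in series:
R_stainless steel shell = (1/0.27 − 1/0.292)/(4π×16.2) = 0.001371 K/W
R_aerogel blanket = (1/0.292 − 1/0.387)/(4π×0.0164) = 4.079 K/W
R_total = 4.081 K/W
Q = ΔT/R_total = 190/4.081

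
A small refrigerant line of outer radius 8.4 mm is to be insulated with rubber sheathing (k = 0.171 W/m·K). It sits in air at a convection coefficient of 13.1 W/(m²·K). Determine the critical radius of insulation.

For a cylinder r_cr = k/h = 0.171/13.1
r_cr = 13.1 mm; since the bare radius (8.4 mm) is below r_cr, adding a thin layer of insulation will *increase* heat loss.

r_cr ≈ 13.1 mm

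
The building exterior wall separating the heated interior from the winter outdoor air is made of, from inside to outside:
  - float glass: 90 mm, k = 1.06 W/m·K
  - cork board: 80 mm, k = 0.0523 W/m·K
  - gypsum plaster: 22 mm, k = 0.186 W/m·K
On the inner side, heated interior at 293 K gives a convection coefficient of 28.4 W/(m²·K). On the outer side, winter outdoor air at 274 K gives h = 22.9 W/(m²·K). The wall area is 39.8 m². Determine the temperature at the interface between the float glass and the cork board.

T ≈ 292 K

Series thermal resistances:
R_inner film = 1/(h_i·A) = 1/(28.4×39.8) = 8.847×10^-4 K/W
R_float glass = L/(kA) = 0.09/(1.06×39.8) = 0.002133 K/W
R_cork board = L/(kA) = 0.08/(0.0523×39.8) = 0.03843 K/W
R_gypsum plaster = L/(kA) = 0.022/(0.186×39.8) = 0.002972 K/W
R_outer film = 1/(h_o·A) = 1/(22.9×39.8) = 0.001097 K/W
R_total = 0.04552 K/W;  Q = ΔT/R_total = 19/0.04552 = 417.4 W
T_interface = T_inner − Q·ΣR(inner→interface) = 293 − 417×0.003018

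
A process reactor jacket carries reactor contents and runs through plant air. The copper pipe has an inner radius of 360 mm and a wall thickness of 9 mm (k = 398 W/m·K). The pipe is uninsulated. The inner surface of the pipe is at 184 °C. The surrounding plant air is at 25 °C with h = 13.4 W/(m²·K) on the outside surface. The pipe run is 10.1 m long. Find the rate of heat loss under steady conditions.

For a radial system each layer contributes R = ln(r_out/r_in)/(2πkL); films add R = 1/(hA).
R_copper pipe wall = ln(369/360)/(2π×398×10.1) = 9.776×10^-7 K/W
R_outer film = 1/(h_o·2πr_oL) = 1/(13.4×2π×0.369×10.1) = 0.003187 K/W
R_total = 0.003188 K/W
Q = ΔT/R_total = 159/0.003188

Q ≈ 49900 W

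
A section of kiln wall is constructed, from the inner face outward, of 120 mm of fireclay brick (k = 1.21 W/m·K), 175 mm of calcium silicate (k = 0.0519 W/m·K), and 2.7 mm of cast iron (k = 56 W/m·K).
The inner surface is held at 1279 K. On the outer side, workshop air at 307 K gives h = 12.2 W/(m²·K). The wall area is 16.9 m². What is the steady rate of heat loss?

Q ≈ 4620 W

Using the resistance-network approach (series):
R_fireclay brick = L/(kA) = 0.12/(1.21×16.9) = 0.005868 K/W
R_calcium silicate = L/(kA) = 0.175/(0.0519×16.9) = 0.1995 K/W
R_cast iron = L/(kA) = 0.0027/(56×16.9) = 2.853×10^-6 K/W
R_outer film = 1/(h_o·A) = 1/(12.2×16.9) = 0.00485 K/W
R_total = 0.2102 K/W
Q = ΔT / R_total = 972 / 0.2102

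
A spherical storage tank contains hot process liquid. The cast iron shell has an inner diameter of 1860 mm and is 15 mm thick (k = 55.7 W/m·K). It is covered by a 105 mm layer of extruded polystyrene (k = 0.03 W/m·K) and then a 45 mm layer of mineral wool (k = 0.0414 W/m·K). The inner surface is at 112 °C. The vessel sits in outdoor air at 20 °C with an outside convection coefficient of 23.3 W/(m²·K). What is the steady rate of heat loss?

Q ≈ 256 W

Radial (spherical) resistances in series:
R_cast iron shell = (1/0.93 − 1/0.945)/(4π×55.7) = 2.438×10^-5 K/W
R_extruded polystyrene = (1/0.945 − 1/1.05)/(4π×0.03) = 0.2807 K/W
R_mineral wool = (1/1.05 − 1/1.095)/(4π×0.0414) = 0.07523 K/W
R_outer film = 1/(h·4πr_o²) = 1/(23.3×4π×1.095²) = 0.002848 K/W
R_total = 0.3588 K/W
Q = ΔT/R_total = 92/0.3588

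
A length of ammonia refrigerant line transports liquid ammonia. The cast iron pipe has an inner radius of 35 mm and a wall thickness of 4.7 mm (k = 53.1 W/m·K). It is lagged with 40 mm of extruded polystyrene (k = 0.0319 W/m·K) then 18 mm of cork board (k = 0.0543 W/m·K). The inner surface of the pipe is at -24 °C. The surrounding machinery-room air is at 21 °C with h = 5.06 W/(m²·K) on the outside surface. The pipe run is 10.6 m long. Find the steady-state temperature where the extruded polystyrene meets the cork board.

T ≈ 11.6 °C

Radial resistances (cylindrical: R_cond = ln(r_o/r_i)/(2πkL), R_conv = 1/(h·2πrL)):
R_cast iron pipe wall = ln(39.7/35)/(2π×53.1×10.6) = 3.563×10^-5 K/W
R_extruded polystyrene = ln(79.7/39.7)/(2π×0.0319×10.6) = 0.328 K/W
R_cork board = ln(97.7/79.7)/(2π×0.0543×10.6) = 0.05631 K/W
R_outer film = 1/(h_o·2πr_oL) = 1/(5.06×2π×0.0977×10.6) = 0.03037 K/W
R_total = 0.4147 K/W
Q = ΔT/R_total = 45/0.4147
Q = 109 W
T_interface = T_inner + Q·ΣR(inner→interface) = -24 + 109×0.3281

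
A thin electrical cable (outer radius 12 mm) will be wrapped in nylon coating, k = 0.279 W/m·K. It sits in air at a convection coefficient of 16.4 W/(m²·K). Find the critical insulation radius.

For a cylinder r_cr = k/h = 0.279/16.4
r_cr = 17 mm; since the bare radius (12 mm) is below r_cr, adding a thin layer of insulation will *increase* heat loss.

r_cr ≈ 17 mm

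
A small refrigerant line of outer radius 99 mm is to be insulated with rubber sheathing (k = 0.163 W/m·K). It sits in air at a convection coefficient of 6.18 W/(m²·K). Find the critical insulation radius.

For a cylinder r_cr = k/h = 0.163/6.18
r_cr = 26.4 mm; since the bare radius (99 mm) is above r_cr, any added insulation will reduce heat loss.

r_cr ≈ 26.4 mm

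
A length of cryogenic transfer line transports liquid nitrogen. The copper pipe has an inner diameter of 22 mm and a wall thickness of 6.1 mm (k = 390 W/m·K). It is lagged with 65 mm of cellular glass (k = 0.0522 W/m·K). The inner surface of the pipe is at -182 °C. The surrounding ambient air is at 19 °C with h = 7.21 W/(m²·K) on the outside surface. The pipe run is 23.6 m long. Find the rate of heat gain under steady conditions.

Q ≈ 939 W

Per-layer cylindrical resistances, series-summed:
R_copper pipe wall = ln(17.1/11)/(2π×390×23.6) = 7.629×10^-6 K/W
R_cellular glass = ln(82.1/17.1)/(2π×0.0522×23.6) = 0.2027 K/W
R_outer film = 1/(h_o·2πr_oL) = 1/(7.21×2π×0.0821×23.6) = 0.01139 K/W
R_total = 0.2141 K/W
Q = ΔT/R_total = 201/0.2141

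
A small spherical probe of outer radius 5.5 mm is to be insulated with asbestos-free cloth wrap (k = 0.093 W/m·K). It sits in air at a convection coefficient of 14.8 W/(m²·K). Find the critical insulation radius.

r_cr ≈ 12.6 mm

For a sphere r_cr = 2k/h = 2×0.093/14.8
r_cr = 12.6 mm; since the bare radius (5.5 mm) is below r_cr, adding a thin layer of insulation will *increase* heat loss.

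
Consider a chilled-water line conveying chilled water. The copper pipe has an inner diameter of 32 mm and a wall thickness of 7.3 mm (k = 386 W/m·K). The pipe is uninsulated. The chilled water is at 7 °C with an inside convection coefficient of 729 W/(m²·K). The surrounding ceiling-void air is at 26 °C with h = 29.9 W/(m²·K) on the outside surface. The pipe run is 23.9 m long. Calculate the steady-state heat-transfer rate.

Q ≈ 1870 W

Per-layer cylindrical resistances, series-summed:
R_inner film = 1/(h_i·2πr₁L) = 1/(729×2π×0.016×23.9) = 5.709×10^-4 K/W
R_copper pipe wall = ln(23.3/16)/(2π×386×23.9) = 6.484×10^-6 K/W
R_outer film = 1/(h_o·2πr_oL) = 1/(29.9×2π×0.0233×23.9) = 0.009559 K/W
R_total = 0.01014 K/W
Q = ΔT/R_total = 19/0.01014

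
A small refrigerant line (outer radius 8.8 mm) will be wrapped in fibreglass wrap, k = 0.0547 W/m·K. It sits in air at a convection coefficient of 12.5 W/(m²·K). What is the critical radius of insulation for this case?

For a cylinder r_cr = k/h = 0.0547/12.5
r_cr = 4.38 mm; since the bare radius (8.8 mm) is above r_cr, any added insulation will reduce heat loss.

r_cr ≈ 4.38 mm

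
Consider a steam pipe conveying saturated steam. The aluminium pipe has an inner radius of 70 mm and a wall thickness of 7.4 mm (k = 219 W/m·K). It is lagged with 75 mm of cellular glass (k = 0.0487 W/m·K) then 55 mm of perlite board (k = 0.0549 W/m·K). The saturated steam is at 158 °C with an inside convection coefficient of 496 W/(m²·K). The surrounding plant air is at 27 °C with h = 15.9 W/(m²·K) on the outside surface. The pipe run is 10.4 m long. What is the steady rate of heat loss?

Q ≈ 431 W

For a radial system each layer contributes R = ln(r_out/r_in)/(2πkL); films add R = 1/(hA).
R_inner film = 1/(h_i·2πr₁L) = 1/(496×2π×0.07×10.4) = 4.408×10^-4 K/W
R_aluminium pipe wall = ln(77.4/70)/(2π×219×10.4) = 7.022×10^-6 K/W
R_cellular glass = ln(152.4/77.4)/(2π×0.0487×10.4) = 0.2129 K/W
R_perlite board = ln(207.4/152.4)/(2π×0.0549×10.4) = 0.08589 K/W
R_outer film = 1/(h_o·2πr_oL) = 1/(15.9×2π×0.2074×10.4) = 0.004641 K/W
R_total = 0.3039 K/W
Q = ΔT/R_total = 131/0.3039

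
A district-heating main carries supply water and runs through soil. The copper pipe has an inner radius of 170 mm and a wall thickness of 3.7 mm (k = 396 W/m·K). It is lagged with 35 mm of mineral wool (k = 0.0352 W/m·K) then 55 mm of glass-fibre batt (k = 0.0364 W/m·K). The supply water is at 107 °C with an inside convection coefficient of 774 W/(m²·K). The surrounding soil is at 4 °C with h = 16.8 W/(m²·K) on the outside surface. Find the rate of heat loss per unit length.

q′ ≈ 54.5 W/m

Cylindrical conduction, so R = ln(r₂/r₁)/(2πkL) per layer, in series:
R_inner film = 1/(h_i·2πr₁L) = 1/(774×2π×0.17×1) = 0.00121 K/W
R_copper pipe wall = ln(173.7/170)/(2π×396×1) = 8.654×10^-6 K/W
R_mineral wool = ln(208.7/173.7)/(2π×0.0352×1) = 0.83 K/W
R_glass-fibre batt = ln(263.7/208.7)/(2π×0.0364×1) = 1.023 K/W
R_outer film = 1/(h_o·2πr_oL) = 1/(16.8×2π×0.2637×1) = 0.03593 K/W
R_total = 1.89 K/W
Q = ΔT/R_total = 103/1.89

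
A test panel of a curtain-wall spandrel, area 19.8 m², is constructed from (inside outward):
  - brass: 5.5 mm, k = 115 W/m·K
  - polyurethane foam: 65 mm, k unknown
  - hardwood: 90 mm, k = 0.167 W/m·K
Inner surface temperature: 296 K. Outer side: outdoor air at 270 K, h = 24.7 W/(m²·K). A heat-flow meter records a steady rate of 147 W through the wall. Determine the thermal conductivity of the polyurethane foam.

Using the resistance-network approach (series):
R_brass = L/(kA) = 0.0055/(115×19.8) = 2.415×10^-6 K/W
R_hardwood = L/(kA) = 0.09/(0.167×19.8) = 0.02722 K/W
R_outer film = 1/(h_o·A) = 1/(24.7×19.8) = 0.002045 K/W
Sum of known resistances R_other = 0.02927 K/W
Total R = ΔT/Q = 26/147 = 0.1769 K/W
R_polyurethane foam = R_total − R_other = 0.1476 K/W
k = L/(R·A) = 0.065/(0.1476×19.8)

k ≈ 0.0222 W/(m·K)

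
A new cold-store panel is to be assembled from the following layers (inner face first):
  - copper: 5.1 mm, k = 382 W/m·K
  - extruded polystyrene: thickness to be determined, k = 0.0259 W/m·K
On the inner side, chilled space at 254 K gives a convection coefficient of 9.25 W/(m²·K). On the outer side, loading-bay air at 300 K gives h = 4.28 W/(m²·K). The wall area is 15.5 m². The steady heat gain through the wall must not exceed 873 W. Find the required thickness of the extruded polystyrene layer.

Thermal resistances in series:
R_inner film = 1/(h_i·A) = 1/(9.25×15.5) = 0.006975 K/W
R_copper = L/(kA) = 0.0051/(382×15.5) = 8.613×10^-7 K/W
R_outer film = 1/(h_o·A) = 1/(4.28×15.5) = 0.01507 K/W
Sum of the known resistances R_other = 0.02205 K/W
Required total resistance R_tot = ΔT/Q_allow = 46/873 = 0.05269 K/W
R_extruded polystyrene = R_tot − R_other = 0.03064 K/W
L = R·k·A = 0.03064×0.0259×15.5

L ≈ 12.3 mm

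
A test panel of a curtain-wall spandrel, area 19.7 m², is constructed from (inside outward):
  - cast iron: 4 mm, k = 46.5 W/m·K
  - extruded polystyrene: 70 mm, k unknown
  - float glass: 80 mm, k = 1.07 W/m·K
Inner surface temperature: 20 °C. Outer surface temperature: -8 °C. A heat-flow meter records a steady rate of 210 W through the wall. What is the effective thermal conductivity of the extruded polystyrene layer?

k ≈ 0.0274 W/(m·K)

Treating each layer as a thermal resistance in series:
R_cast iron = L/(kA) = 0.004/(46.5×19.7) = 4.367×10^-6 K/W
R_float glass = L/(kA) = 0.08/(1.07×19.7) = 0.003795 K/W
Sum of known resistances R_other = 0.0038 K/W
Total R = ΔT/Q = 28/210 = 0.1333 K/W
R_extruded polystyrene = R_total − R_other = 0.1295 K/W
k = L/(R·A) = 0.07/(0.1295×19.7)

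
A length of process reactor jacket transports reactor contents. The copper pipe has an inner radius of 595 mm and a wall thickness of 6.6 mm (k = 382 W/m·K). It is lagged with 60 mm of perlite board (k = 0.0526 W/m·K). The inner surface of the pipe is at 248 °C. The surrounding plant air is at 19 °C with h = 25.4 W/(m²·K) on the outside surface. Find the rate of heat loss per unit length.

For a radial system each layer contributes R = ln(r_out/r_in)/(2πkL); films add R = 1/(hA).
R_copper pipe wall = ln(601.6/595)/(2π×382×1) = 4.596×10^-6 K/W
R_perlite board = ln(661.6/601.6)/(2π×0.0526×1) = 0.2877 K/W
R_outer film = 1/(h_o·2πr_oL) = 1/(25.4×2π×0.6616×1) = 0.009471 K/W
R_total = 0.2971 K/W
Q = ΔT/R_total = 229/0.2971

q′ ≈ 771 W/m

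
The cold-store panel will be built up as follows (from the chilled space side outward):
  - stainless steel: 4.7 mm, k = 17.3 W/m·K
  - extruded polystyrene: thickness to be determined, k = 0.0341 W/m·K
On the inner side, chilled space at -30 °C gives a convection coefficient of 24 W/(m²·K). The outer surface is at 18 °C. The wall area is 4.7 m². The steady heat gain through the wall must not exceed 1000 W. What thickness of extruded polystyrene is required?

L ≈ 6.26 mm

Model the wall as resistances in series:
R_inner film = 1/(h_i·A) = 1/(24×4.7) = 0.008865 K/W
R_stainless steel = L/(kA) = 0.0047/(17.3×4.7) = 5.78×10^-5 K/W
Sum of the known resistances R_other = 0.008923 K/W
Required total resistance R_tot = ΔT/Q_allow = 48/1000 = 0.048 K/W
R_extruded polystyrene = R_tot − R_other = 0.03908 K/W
L = R·k·A = 0.03908×0.0341×4.7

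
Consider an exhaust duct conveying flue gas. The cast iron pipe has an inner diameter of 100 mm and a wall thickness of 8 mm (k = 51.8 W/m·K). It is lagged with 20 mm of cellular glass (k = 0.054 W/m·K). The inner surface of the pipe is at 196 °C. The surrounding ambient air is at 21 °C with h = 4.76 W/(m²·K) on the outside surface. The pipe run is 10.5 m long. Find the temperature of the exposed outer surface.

T ≈ 78.6 °C

Radial resistances (cylindrical: R_cond = ln(r_o/r_i)/(2πkL), R_conv = 1/(h·2πrL)):
R_cast iron pipe wall = ln(58/50)/(2π×51.8×10.5) = 4.343×10^-5 K/W
R_cellular glass = ln(78/58)/(2π×0.054×10.5) = 0.08316 K/W
R_outer film = 1/(h_o·2πr_oL) = 1/(4.76×2π×0.078×10.5) = 0.04083 K/W
R_total = 0.124 K/W
Q = ΔT/R_total = 175/0.124
Q = 1410 W
T_interface = T_inner − Q·ΣR(inner→interface) = 196 − 1410×0.0832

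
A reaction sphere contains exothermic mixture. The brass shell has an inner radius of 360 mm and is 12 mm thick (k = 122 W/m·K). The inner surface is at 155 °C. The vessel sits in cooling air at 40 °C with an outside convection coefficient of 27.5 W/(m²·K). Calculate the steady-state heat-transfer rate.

For a spherical shell R = (1/r₁ − 1/r₂)/(4πk); film R = 1/(h·4πr²). In series:
R_brass shell = (1/0.36 − 1/0.372)/(4π×122) = 5.845×10^-5 K/W
R_outer film = 1/(h·4πr_o²) = 1/(27.5×4π×0.372²) = 0.02091 K/W
R_total = 0.02097 K/W
Q = ΔT/R_total = 115/0.02097

Q ≈ 5480 W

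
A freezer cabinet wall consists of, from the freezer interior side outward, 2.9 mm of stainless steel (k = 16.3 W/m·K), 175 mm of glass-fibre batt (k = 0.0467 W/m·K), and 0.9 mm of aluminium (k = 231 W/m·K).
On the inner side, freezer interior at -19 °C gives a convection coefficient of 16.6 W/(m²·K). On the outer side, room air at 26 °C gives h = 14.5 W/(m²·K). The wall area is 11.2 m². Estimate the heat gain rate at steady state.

Q ≈ 130 W

Using the resistance-network approach (series):
R_inner film = 1/(h_i·A) = 1/(16.6×11.2) = 0.005379 K/W
R_stainless steel = L/(kA) = 0.0029/(16.3×11.2) = 1.589×10^-5 K/W
R_glass-fibre batt = L/(kA) = 0.175/(0.0467×11.2) = 0.3346 K/W
R_aluminium = L/(kA) = 0.0009/(231×11.2) = 3.479×10^-7 K/W
R_outer film = 1/(h_o·A) = 1/(14.5×11.2) = 0.006158 K/W
R_total = 0.3461 K/W
Q = ΔT / R_total = 45 / 0.3461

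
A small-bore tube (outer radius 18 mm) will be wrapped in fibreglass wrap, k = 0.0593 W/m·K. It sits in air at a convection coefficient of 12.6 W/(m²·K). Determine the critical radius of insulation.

For a cylinder r_cr = k/h = 0.0593/12.6
r_cr = 4.71 mm; since the bare radius (18 mm) is above r_cr, any added insulation will reduce heat loss.

r_cr ≈ 4.71 mm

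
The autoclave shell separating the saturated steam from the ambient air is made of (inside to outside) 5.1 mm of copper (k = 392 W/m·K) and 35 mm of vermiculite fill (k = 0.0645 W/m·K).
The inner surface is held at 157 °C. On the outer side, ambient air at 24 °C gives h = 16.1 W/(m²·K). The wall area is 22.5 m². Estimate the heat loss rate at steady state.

Model the wall as resistances in series:
R_copper = L/(kA) = 0.0051/(392×22.5) = 5.782×10^-7 K/W
R_vermiculite fill = L/(kA) = 0.035/(0.0645×22.5) = 0.02412 K/W
R_outer film = 1/(h_o·A) = 1/(16.1×22.5) = 0.002761 K/W
R_total = 0.02688 K/W
Q = ΔT / R_total = 133 / 0.02688

Q ≈ 4950 W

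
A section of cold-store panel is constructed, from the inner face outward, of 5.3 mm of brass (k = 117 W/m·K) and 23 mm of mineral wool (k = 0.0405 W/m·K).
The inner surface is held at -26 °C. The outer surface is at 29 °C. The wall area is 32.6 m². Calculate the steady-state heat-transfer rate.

Treating each layer as a thermal resistance in series:
R_brass = L/(kA) = 0.0053/(117×32.6) = 1.39×10^-6 K/W
R_mineral wool = L/(kA) = 0.023/(0.0405×32.6) = 0.01742 K/W
R_total = 0.01742 K/W
Q = ΔT / R_total = 55 / 0.01742

Q ≈ 3160 W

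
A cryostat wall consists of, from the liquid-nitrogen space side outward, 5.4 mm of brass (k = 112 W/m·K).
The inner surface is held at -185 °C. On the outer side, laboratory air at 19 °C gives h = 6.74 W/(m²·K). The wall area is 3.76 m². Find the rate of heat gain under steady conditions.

Q ≈ 5170 W

Model the wall as resistances in series:
R_brass = L/(kA) = 0.0054/(112×3.76) = 1.282×10^-5 K/W
R_outer film = 1/(h_o·A) = 1/(6.74×3.76) = 0.03946 K/W
R_total = 0.03947 K/W
Q = ΔT / R_total = 204 / 0.03947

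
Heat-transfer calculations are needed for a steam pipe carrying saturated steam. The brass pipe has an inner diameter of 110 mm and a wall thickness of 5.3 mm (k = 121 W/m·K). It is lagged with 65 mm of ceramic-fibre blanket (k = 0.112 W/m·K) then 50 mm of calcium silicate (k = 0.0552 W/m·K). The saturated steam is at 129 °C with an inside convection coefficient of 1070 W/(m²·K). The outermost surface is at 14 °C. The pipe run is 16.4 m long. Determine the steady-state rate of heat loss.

Radial resistances (cylindrical: R_cond = ln(r_o/r_i)/(2πkL), R_conv = 1/(h·2πrL)):
R_inner film = 1/(h_i·2πr₁L) = 1/(1070×2π×0.055×16.4) = 1.649×10^-4 K/W
R_brass pipe wall = ln(60.3/55)/(2π×121×16.4) = 7.379×10^-6 K/W
R_ceramic-fibre blanket = ln(125.3/60.3)/(2π×0.112×16.4) = 0.06337 K/W
R_calcium silicate = ln(175.3/125.3)/(2π×0.0552×16.4) = 0.05903 K/W
R_total = 0.1226 K/W
Q = ΔT/R_total = 115/0.1226

Q ≈ 938 W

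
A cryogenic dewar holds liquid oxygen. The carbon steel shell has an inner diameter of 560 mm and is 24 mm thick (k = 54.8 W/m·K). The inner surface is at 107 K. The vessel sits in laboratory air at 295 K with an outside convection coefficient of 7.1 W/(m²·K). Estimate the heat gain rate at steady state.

Q ≈ 1540 W

Radial (spherical) resistances in series:
R_carbon steel shell = (1/0.28 − 1/0.304)/(4π×54.8) = 4.094×10^-4 K/W
R_outer film = 1/(h·4πr_o²) = 1/(7.1×4π×0.304²) = 0.1213 K/W
R_total = 0.1217 K/W
Q = ΔT/R_total = 188/0.1217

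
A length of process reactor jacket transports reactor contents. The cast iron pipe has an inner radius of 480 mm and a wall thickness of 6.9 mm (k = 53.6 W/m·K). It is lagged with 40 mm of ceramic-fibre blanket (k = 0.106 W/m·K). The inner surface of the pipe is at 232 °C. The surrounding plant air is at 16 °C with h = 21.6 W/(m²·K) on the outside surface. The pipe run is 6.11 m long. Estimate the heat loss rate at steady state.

For a radial system each layer contributes R = ln(r_out/r_in)/(2πkL); films add R = 1/(hA).
R_cast iron pipe wall = ln(486.9/480)/(2π×53.6×6.11) = 6.936×10^-6 K/W
R_ceramic-fibre blanket = ln(526.9/486.9)/(2π×0.106×6.11) = 0.0194 K/W
R_outer film = 1/(h_o·2πr_oL) = 1/(21.6×2π×0.5269×6.11) = 0.002289 K/W
R_total = 0.0217 K/W
Q = ΔT/R_total = 216/0.0217

Q ≈ 9960 W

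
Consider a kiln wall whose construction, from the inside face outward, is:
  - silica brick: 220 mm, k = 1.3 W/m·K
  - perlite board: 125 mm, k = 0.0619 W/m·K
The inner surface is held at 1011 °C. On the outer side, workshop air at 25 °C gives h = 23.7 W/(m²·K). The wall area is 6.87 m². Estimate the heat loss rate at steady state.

Q ≈ 3040 W

Model the wall as resistances in series:
R_silica brick = L/(kA) = 0.22/(1.3×6.87) = 0.02463 K/W
R_perlite board = L/(kA) = 0.125/(0.0619×6.87) = 0.2939 K/W
R_outer film = 1/(h_o·A) = 1/(23.7×6.87) = 0.006142 K/W
R_total = 0.3247 K/W
Q = ΔT / R_total = 986 / 0.3247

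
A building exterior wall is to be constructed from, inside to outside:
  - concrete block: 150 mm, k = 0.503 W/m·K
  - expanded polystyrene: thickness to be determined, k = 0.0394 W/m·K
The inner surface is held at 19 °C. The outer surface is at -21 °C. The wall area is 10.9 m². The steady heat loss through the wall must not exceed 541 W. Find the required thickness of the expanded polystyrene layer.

L ≈ 20 mm

Using the resistance-network approach (series):
R_concrete block = L/(kA) = 0.15/(0.503×10.9) = 0.02736 K/W
Sum of the known resistances R_other = 0.02736 K/W
Required total resistance R_tot = ΔT/Q_allow = 40/541 = 0.07394 K/W
R_expanded polystyrene = R_tot − R_other = 0.04658 K/W
L = R·k·A = 0.04658×0.0394×10.9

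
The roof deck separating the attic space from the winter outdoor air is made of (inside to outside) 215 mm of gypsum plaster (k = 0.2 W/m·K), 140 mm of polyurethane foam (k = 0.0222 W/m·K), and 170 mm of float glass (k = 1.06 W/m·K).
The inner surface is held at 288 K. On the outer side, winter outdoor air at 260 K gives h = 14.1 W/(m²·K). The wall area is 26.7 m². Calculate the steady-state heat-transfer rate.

Q ≈ 98.2 W

Treating each layer as a thermal resistance in series:
R_gypsum plaster = L/(kA) = 0.215/(0.2×26.7) = 0.04026 K/W
R_polyurethane foam = L/(kA) = 0.14/(0.0222×26.7) = 0.2362 K/W
R_float glass = L/(kA) = 0.17/(1.06×26.7) = 0.006007 K/W
R_outer film = 1/(h_o·A) = 1/(14.1×26.7) = 0.002656 K/W
R_total = 0.2851 K/W
Q = ΔT / R_total = 28 / 0.2851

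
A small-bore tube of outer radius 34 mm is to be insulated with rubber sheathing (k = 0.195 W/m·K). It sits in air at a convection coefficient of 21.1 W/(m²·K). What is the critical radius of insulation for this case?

r_cr ≈ 9.24 mm

For a cylinder r_cr = k/h = 0.195/21.1
r_cr = 9.24 mm; since the bare radius (34 mm) is above r_cr, any added insulation will reduce heat loss.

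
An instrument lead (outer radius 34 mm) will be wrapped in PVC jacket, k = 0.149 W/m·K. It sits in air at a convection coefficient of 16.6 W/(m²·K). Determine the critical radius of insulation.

r_cr ≈ 8.98 mm

For a cylinder r_cr = k/h = 0.149/16.6
r_cr = 8.98 mm; since the bare radius (34 mm) is above r_cr, any added insulation will reduce heat loss.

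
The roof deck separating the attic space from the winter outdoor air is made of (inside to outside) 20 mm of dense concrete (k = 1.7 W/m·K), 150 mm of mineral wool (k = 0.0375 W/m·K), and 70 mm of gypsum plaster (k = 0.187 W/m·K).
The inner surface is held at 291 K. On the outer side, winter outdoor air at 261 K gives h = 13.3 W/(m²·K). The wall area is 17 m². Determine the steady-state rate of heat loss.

Q ≈ 114 W

Series thermal resistances:
R_dense concrete = L/(kA) = 0.02/(1.7×17) = 6.92×10^-4 K/W
R_mineral wool = L/(kA) = 0.15/(0.0375×17) = 0.2353 K/W
R_gypsum plaster = L/(kA) = 0.07/(0.187×17) = 0.02202 K/W
R_outer film = 1/(h_o·A) = 1/(13.3×17) = 0.004423 K/W
R_total = 0.2624 K/W
Q = ΔT / R_total = 30 / 0.2624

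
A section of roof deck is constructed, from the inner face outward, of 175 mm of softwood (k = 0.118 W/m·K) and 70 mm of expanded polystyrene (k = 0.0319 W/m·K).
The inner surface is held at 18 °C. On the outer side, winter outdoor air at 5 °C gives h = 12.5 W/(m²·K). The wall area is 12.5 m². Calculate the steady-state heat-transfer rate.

Model the wall as resistances in series:
R_softwood = L/(kA) = 0.175/(0.118×12.5) = 0.1186 K/W
R_expanded polystyrene = L/(kA) = 0.07/(0.0319×12.5) = 0.1755 K/W
R_outer film = 1/(h_o·A) = 1/(12.5×12.5) = 0.0064 K/W
R_total = 0.3006 K/W
Q = ΔT / R_total = 13 / 0.3006

Q ≈ 43.2 W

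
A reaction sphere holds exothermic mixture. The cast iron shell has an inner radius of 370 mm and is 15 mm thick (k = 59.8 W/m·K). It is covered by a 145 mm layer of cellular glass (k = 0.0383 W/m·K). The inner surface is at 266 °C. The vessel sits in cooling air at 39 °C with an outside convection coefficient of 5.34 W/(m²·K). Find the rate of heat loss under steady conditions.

Q ≈ 148 W

Each spherical layer contributes R = (1/r_i − 1/r_o)/(4πk):
R_cast iron shell = (1/0.37 − 1/0.385)/(4π×59.8) = 1.401×10^-4 K/W
R_cellular glass = (1/0.385 − 1/0.53)/(4π×0.0383) = 1.476 K/W
R_outer film = 1/(h·4πr_o²) = 1/(5.34×4π×0.53²) = 0.05305 K/W
R_total = 1.53 K/W
Q = ΔT/R_total = 227/1.53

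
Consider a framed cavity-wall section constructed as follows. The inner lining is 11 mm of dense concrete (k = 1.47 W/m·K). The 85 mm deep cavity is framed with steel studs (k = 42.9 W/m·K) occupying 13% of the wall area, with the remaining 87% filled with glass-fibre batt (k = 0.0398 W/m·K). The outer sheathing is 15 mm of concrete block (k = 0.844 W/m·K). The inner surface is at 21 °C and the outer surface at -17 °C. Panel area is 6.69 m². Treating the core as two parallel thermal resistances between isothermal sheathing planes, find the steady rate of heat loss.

Sheathing layers in series; stud and cavity paths in parallel between them.
R_inner = 0.011/(1.47×6.69) = 0.001119 K/W
R_stud  = 0.085/(42.9×0.13×6.69) = 0.002278 K/W
R_cav   = 0.085/(0.0398×0.87×6.69) = 0.3669 K/W
1/R_core = 1/R_stud + 1/R_cav → R_core = 0.002264 K/W
R_outer = 0.015/(0.844×6.69) = 0.002657 K/W
R_total = 0.006039 K/W
Q = ΔT/R_total = 38/0.006039

Q ≈ 6290 W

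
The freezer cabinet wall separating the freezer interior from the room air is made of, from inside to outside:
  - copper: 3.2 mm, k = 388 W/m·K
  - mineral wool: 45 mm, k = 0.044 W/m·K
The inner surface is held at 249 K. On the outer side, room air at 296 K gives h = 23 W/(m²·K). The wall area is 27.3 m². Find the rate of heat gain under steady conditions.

Series thermal resistances:
R_copper = L/(kA) = 0.0032/(388×27.3) = 3.021×10^-7 K/W
R_mineral wool = L/(kA) = 0.045/(0.044×27.3) = 0.03746 K/W
R_outer film = 1/(h_o·A) = 1/(23×27.3) = 0.001593 K/W
R_total = 0.03906 K/W
Q = ΔT / R_total = 47 / 0.03906

Q ≈ 1200 W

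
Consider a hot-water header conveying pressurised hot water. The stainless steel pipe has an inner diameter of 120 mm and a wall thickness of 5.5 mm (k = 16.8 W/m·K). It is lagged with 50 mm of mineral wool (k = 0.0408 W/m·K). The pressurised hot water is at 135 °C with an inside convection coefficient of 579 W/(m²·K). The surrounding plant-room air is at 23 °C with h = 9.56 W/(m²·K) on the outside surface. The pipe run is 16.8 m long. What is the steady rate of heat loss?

Q ≈ 797 W

Treating each annulus and film as a series resistance:
R_inner film = 1/(h_i·2πr₁L) = 1/(579×2π×0.06×16.8) = 2.727×10^-4 K/W
R_stainless steel pipe wall = ln(65.5/60)/(2π×16.8×16.8) = 4.946×10^-5 K/W
R_mineral wool = ln(115.5/65.5)/(2π×0.0408×16.8) = 0.1317 K/W
R_outer film = 1/(h_o·2πr_oL) = 1/(9.56×2π×0.1155×16.8) = 0.00858 K/W
R_total = 0.1406 K/W
Q = ΔT/R_total = 112/0.1406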